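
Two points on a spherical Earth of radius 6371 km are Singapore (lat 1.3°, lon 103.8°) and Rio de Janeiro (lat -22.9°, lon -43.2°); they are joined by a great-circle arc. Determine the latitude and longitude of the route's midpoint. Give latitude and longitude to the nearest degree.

≈ lat -34°, lon 38°

From cos δ = sin φ₁ sin φ₂ + cos φ₁ cos φ₂ cos Δλ, the central angle is δ ≈ 2.467 rad (141.4°).
Interpolate at f = 1/2 with slerp weights a = sin((1−f)δ)/sin δ ≈ 1.512, b = sin(fδ)/sin δ ≈ 1.512.
p = a·p₁ + b·p₂ ≈ (0.655, 0.514, -0.554); φ = arcsin(p_z) ≈ -33.64°, λ = atan2(p_y, p_x) ≈ 38.16°.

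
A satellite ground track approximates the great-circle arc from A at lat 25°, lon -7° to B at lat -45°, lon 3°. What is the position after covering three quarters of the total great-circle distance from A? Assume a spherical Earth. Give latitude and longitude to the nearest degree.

≈ lat -28°, lon 0°

The haversine formula gives a central angle δ ≈ 1.232 rad (70.6°) between the endpoints.
Interpolate at f = 3/4 with slerp weights a = sin((1−f)δ)/sin δ ≈ 0.321, b = sin(fδ)/sin δ ≈ 0.846.
p = a·p₁ + b·p₂ ≈ (0.887, -0.004, -0.462); φ = arcsin(p_z) ≈ -27.55°, λ = atan2(p_y, p_x) ≈ -0.27°.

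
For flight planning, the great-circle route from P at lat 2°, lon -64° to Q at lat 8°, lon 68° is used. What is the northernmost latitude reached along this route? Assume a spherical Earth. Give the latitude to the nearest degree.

The great circle lies in the plane with unit normal n̂ = (p₁ × p₂)/|p₁ × p₂|.
Here n̂_z ≈ +0.976; the vertex latitude is φ_max = arccos|n̂_z| ≈ 12.6°.

≈ 13°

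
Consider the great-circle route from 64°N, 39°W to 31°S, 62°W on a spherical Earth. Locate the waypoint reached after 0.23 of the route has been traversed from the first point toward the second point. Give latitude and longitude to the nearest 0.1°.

≈ 42.5°N, 49.0°W

Write both endpoints as unit vectors p₁, p₂ with components (cos φ cos λ, cos φ sin λ, sin φ).
The central angle between the endpoints is δ = arccos(p₁·p₂) ≈ 1.688 rad (96.7°).
Interpolate at f = 0.23 with slerp weights a = sin((1−f)δ)/sin δ ≈ 0.970, b = sin(fδ)/sin δ ≈ 0.381.
p = a·p₁ + b·p₂ ≈ (0.484, -0.556, 0.676); φ = arcsin(p_z) ≈ 42.51°, λ = atan2(p_y, p_x) ≈ -48.97°.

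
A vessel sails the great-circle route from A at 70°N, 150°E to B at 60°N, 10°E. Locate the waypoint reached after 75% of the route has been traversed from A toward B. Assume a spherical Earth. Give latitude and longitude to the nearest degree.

≈ 71°N, 21°E

The haversine formula gives a central angle δ ≈ 0.819 rad (46.9°) between the endpoints.
Interpolate at f = 0.75 with slerp weights a = sin((1−f)δ)/sin δ ≈ 0.278, b = sin(fδ)/sin δ ≈ 0.789.
p = a·p₁ + b·p₂ ≈ (0.306, 0.116, 0.945); φ = arcsin(p_z) ≈ 70.89°, λ = atan2(p_y, p_x) ≈ 20.77°.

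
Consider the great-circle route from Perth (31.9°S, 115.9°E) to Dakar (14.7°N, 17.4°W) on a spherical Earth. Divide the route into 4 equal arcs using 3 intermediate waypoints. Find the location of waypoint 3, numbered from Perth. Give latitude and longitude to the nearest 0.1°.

Convert each endpoint to a unit vector on the sphere (x = cos φ cos λ, y = cos φ sin λ, z = sin φ).
The central angle between the endpoints is δ = arccos(p₁·p₂) ≈ 2.342 rad (134.2°).
Interpolate at f = 3/4 with slerp weights a = sin((1−f)δ)/sin δ ≈ 0.771, b = sin(fδ)/sin δ ≈ 1.371.
p = a·p₁ + b·p₂ ≈ (0.980, 0.192, -0.060); φ = arcsin(p_z) ≈ -3.41°, λ = atan2(p_y, p_x) ≈ 11.11°.

≈ 3.4°S, 11.1°E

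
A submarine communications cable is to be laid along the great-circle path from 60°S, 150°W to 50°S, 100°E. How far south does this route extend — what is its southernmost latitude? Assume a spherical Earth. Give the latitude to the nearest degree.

The great circle lies in the plane with unit normal n̂ = (p₁ × p₂)/|p₁ × p₂|.
Here n̂_z ≈ -0.363; the vertex latitude is φ_max = arccos|n̂_z| ≈ 68.7°.
Check via Clairaut: cos φ_max = |cos φ₁| · sin C = cos(60.0°)·sin(133.5°) ≈ 0.363, again giving ≈ 68.7°.

≈ 69°S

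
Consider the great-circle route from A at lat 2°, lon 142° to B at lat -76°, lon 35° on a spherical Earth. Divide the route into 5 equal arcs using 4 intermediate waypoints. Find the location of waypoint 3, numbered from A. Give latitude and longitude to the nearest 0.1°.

Convert each endpoint to a unit vector on the sphere (x = cos φ cos λ, y = cos φ sin λ, z = sin φ).
The central angle between the endpoints is δ = arccos(p₁·p₂) ≈ 1.676 rad (96.0°).
Interpolate at f = 3/5 with slerp weights a = sin((1−f)δ)/sin δ ≈ 0.625, b = sin(fδ)/sin δ ≈ 0.849.
p = a·p₁ + b·p₂ ≈ (-0.324, 0.502, -0.802); φ = arcsin(p_z) ≈ -53.32°, λ = atan2(p_y, p_x) ≈ 122.80°.

≈ lat -53.3°, lon 122.8°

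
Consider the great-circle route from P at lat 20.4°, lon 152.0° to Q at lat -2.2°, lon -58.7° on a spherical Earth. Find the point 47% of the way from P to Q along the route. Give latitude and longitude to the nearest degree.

≈ lat 32°, lon -132°

Write both endpoints as unit vectors p₁, p₂ with components (cos φ cos λ, cos φ sin λ, sin φ).
The central angle between the endpoints is δ = arccos(p₁·p₂) ≈ 2.530 rad (145.0°).
Interpolate at f = 0.47 with slerp weights a = sin((1−f)δ)/sin δ ≈ 1.696, b = sin(fδ)/sin δ ≈ 1.616.
p = a·p₁ + b·p₂ ≈ (-0.564, -0.634, 0.529); φ = arcsin(p_z) ≈ 31.94°, λ = atan2(p_y, p_x) ≈ -131.68°.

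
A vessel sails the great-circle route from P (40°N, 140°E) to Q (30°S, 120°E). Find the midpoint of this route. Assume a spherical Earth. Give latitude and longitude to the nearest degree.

≈ (5°N, 129°E)

The haversine formula gives a central angle δ ≈ 1.264 rad (72.4°) between the endpoints.
Interpolate at f = 1/2 with slerp weights a = sin((1−f)δ)/sin δ ≈ 0.620, b = sin(fδ)/sin δ ≈ 0.620.
p = a·p₁ + b·p₂ ≈ (-0.632, 0.770, 0.088); φ = arcsin(p_z) ≈ 5.08°, λ = atan2(p_y, p_x) ≈ 129.38°.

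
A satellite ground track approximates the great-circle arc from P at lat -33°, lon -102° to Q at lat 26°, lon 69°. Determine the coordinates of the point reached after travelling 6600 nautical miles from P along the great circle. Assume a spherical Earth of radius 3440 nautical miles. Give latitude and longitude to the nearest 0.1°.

Write both endpoints as unit vectors p₁, p₂ with components (cos φ cos λ, cos φ sin λ, sin φ).
The central angle between the endpoints is δ = arccos(p₁·p₂) ≈ 2.958 rad (169.5°). The total great-circle distance is δ·R ≈ 2.958 × 3440 ≈ 10177 nmi, so the target fraction is f = 6600/10177 ≈ 0.649.
Interpolate at f ≈ 0.649 with slerp weights a = sin((1−f)δ)/sin δ ≈ 4.733, b = sin(fδ)/sin δ ≈ 5.160.
p = a·p₁ + b·p₂ ≈ (0.837, 0.447, -0.316); φ = arcsin(p_z) ≈ -18.40°, λ = atan2(p_y, p_x) ≈ 28.12°.

≈ lat -18.4°, lon 28.1°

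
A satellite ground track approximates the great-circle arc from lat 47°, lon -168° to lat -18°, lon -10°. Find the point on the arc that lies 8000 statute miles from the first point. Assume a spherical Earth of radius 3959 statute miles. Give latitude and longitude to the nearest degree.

Convert each endpoint to a unit vector on the sphere (x = cos φ cos λ, y = cos φ sin λ, z = sin φ).
The central angle between the endpoints is δ = arccos(p₁·p₂) ≈ 2.545 rad (145.8°). The total great-circle distance is δ·R ≈ 2.545 × 3959 ≈ 10077 mi, so the target fraction is f = 8000/10077 ≈ 0.794.
Interpolate at f ≈ 0.794 with slerp weights a = sin((1−f)δ)/sin δ ≈ 0.892, b = sin(fδ)/sin δ ≈ 1.603.
p = a·p₁ + b·p₂ ≈ (0.907, -0.391, 0.157); φ = arcsin(p_z) ≈ 9.01°, λ = atan2(p_y, p_x) ≈ -23.34°.

≈ lat 9°, lon -23°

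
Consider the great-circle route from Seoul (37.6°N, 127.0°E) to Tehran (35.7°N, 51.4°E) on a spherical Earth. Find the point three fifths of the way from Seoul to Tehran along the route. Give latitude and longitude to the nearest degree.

Convert each endpoint to a unit vector on the sphere (x = cos φ cos λ, y = cos φ sin λ, z = sin φ).
The central angle between the endpoints is δ = arccos(p₁·p₂) ≈ 1.029 rad (58.9°).
Interpolate at f = 3/5 with slerp weights a = sin((1−f)δ)/sin δ ≈ 0.467, b = sin(fδ)/sin δ ≈ 0.676.
p = a·p₁ + b·p₂ ≈ (0.120, 0.724, 0.679); φ = arcsin(p_z) ≈ 42.77°, λ = atan2(p_y, p_x) ≈ 80.62°.

≈ 43°N, 81°E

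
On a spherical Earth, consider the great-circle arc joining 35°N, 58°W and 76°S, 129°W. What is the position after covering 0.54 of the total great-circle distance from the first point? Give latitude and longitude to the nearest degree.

≈ 28°S, 74°W

Write both endpoints as unit vectors p₁, p₂ with components (cos φ cos λ, cos φ sin λ, sin φ).
The central angle between the endpoints is δ = arccos(p₁·p₂) ≈ 2.085 rad (119.5°).
Interpolate at f = 0.54 with slerp weights a = sin((1−f)δ)/sin δ ≈ 0.940, b = sin(fδ)/sin δ ≈ 1.037.
p = a·p₁ + b·p₂ ≈ (0.250, -0.848, -0.467); φ = arcsin(p_z) ≈ -27.82°, λ = atan2(p_y, p_x) ≈ -73.56°.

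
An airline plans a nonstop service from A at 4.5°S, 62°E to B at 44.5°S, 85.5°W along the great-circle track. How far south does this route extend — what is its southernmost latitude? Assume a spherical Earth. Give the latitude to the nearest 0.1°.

The great circle lies in the plane with unit normal n̂ = (p₁ × p₂)/|p₁ × p₂|.
Here n̂_z ≈ -0.456; the vertex latitude is φ_max = arccos|n̂_z| ≈ 62.9°.

≈ 62.9°S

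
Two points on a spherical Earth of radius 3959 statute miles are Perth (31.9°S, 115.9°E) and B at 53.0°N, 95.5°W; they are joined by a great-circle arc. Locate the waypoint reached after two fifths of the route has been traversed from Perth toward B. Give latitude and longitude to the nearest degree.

Write both endpoints as unit vectors p₁, p₂ with components (cos φ cos λ, cos φ sin λ, sin φ).
The central angle between the endpoints is δ = arccos(p₁·p₂) ≈ 2.602 rad (149.1°).
Interpolate at f = 2/5 with slerp weights a = sin((1−f)δ)/sin δ ≈ 1.948, b = sin(fδ)/sin δ ≈ 1.681.
p = a·p₁ + b·p₂ ≈ (-0.819, 0.481, 0.313); φ = arcsin(p_z) ≈ 18.24°, λ = atan2(p_y, p_x) ≈ 149.60°.

≈ 18°N, 150°E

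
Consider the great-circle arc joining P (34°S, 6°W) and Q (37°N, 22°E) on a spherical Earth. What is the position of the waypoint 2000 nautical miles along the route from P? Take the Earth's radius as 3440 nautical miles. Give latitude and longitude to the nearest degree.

≈ (3°S, 6°E)

Convert each endpoint to a unit vector on the sphere (x = cos φ cos λ, y = cos φ sin λ, z = sin φ).
The central angle between the endpoints is δ = arccos(p₁·p₂) ≈ 1.320 rad (75.6°). The total great-circle distance is δ·R ≈ 1.320 × 3440 ≈ 4541 nmi, so the target fraction is f = 2000/4541 ≈ 0.440.
Interpolate at f ≈ 0.440 with slerp weights a = sin((1−f)δ)/sin δ ≈ 0.695, b = sin(fδ)/sin δ ≈ 0.567.
p = a·p₁ + b·p₂ ≈ (0.993, 0.109, -0.047); φ = arcsin(p_z) ≈ -2.72°, λ = atan2(p_y, p_x) ≈ 6.29°.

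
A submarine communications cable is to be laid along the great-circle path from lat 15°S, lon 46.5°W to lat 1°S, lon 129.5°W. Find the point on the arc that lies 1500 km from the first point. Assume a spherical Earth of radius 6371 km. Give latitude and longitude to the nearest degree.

From cos δ = sin φ₁ sin φ₂ + cos φ₁ cos φ₂ cos Δλ, the central angle is δ ≈ 1.448 rad (83.0°). The total great-circle distance is δ·R ≈ 1.448 × 6371 ≈ 9227 km, so the target fraction is f = 1500/9227 ≈ 0.163.
Interpolate at f ≈ 0.163 with slerp weights a = sin((1−f)δ)/sin δ ≈ 0.944, b = sin(fδ)/sin δ ≈ 0.235.
p = a·p₁ + b·p₂ ≈ (0.478, -0.843, -0.248); φ = arcsin(p_z) ≈ -14.38°, λ = atan2(p_y, p_x) ≈ -60.43°.

≈ lat 14°S, lon 60°W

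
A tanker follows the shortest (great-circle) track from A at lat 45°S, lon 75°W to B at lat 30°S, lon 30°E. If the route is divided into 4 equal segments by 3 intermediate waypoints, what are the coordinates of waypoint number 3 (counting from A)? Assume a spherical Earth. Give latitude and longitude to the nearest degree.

Convert each endpoint to a unit vector on the sphere (x = cos φ cos λ, y = cos φ sin λ, z = sin φ).
The central angle between the endpoints is δ = arccos(p₁·p₂) ≈ 1.374 rad (78.8°).
Interpolate at f = 3/4 with slerp weights a = sin((1−f)δ)/sin δ ≈ 0.343, b = sin(fδ)/sin δ ≈ 0.875.
p = a·p₁ + b·p₂ ≈ (0.719, 0.144, -0.680); φ = arcsin(p_z) ≈ -42.86°, λ = atan2(p_y, p_x) ≈ 11.33°.

≈ lat 43°S, lon 11°E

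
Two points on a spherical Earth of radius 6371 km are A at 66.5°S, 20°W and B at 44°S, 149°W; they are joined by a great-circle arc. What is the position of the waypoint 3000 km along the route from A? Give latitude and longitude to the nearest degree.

The haversine formula gives a central angle δ ≈ 1.097 rad (62.8°) between the endpoints. The total great-circle distance is δ·R ≈ 1.097 × 6371 ≈ 6987 km, so the target fraction is f = 3000/6987 ≈ 0.429.
Interpolate at f ≈ 0.429 with slerp weights a = sin((1−f)δ)/sin δ ≈ 0.658, b = sin(fδ)/sin δ ≈ 0.510.
p = a·p₁ + b·p₂ ≈ (-0.068, -0.279, -0.958); φ = arcsin(p_z) ≈ -73.33°, λ = atan2(p_y, p_x) ≈ -103.66°.

≈ 73°S, 104°W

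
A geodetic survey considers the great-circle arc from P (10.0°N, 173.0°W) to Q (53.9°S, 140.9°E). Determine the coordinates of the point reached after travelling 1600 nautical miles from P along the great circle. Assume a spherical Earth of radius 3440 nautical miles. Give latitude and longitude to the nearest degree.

≈ (14°S, 175°E)

Write both endpoints as unit vectors p₁, p₂ with components (cos φ cos λ, cos φ sin λ, sin φ).
The central angle between the endpoints is δ = arccos(p₁·p₂) ≈ 1.306 rad (74.8°). The total great-circle distance is δ·R ≈ 1.306 × 3440 ≈ 4491 nmi, so the target fraction is f = 1600/4491 ≈ 0.356.
Interpolate at f ≈ 0.356 with slerp weights a = sin((1−f)δ)/sin δ ≈ 0.772, b = sin(fδ)/sin δ ≈ 0.465.
p = a·p₁ + b·p₂ ≈ (-0.967, 0.080, -0.241); φ = arcsin(p_z) ≈ -13.97°, λ = atan2(p_y, p_x) ≈ 175.27°.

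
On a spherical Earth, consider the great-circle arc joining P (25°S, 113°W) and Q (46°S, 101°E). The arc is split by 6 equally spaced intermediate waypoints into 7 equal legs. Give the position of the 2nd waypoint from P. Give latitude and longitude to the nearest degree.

Write both endpoints as unit vectors p₁, p₂ with components (cos φ cos λ, cos φ sin λ, sin φ).
The central angle between the endpoints is δ = arccos(p₁·p₂) ≈ 1.790 rad (102.6°).
Interpolate at f = 2/7 with slerp weights a = sin((1−f)δ)/sin δ ≈ 0.981, b = sin(fδ)/sin δ ≈ 0.502.
p = a·p₁ + b·p₂ ≈ (-0.414, -0.477, -0.776); φ = arcsin(p_z) ≈ -50.85°, λ = atan2(p_y, p_x) ≈ -130.98°.

≈ (51°S, 131°W)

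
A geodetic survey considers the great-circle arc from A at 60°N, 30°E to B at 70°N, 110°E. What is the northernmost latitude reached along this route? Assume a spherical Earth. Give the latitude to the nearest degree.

The great circle lies in the plane with unit normal n̂ = (p₁ × p₂)/|p₁ × p₂|.
Here n̂_z ≈ +0.314; the vertex latitude is φ_max = arccos|n̂_z| ≈ 71.7°.

≈ 72°N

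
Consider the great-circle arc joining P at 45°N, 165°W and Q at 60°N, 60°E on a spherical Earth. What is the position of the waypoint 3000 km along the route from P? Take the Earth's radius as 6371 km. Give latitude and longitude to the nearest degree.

Write both endpoints as unit vectors p₁, p₂ with components (cos φ cos λ, cos φ sin λ, sin φ).
The central angle between the endpoints is δ = arccos(p₁·p₂) ≈ 1.200 rad (68.8°). The total great-circle distance is δ·R ≈ 1.200 × 6371 ≈ 7645 km, so the target fraction is f = 3000/7645 ≈ 0.392.
Interpolate at f ≈ 0.392 with slerp weights a = sin((1−f)δ)/sin δ ≈ 0.715, b = sin(fδ)/sin δ ≈ 0.487.
p = a·p₁ + b·p₂ ≈ (-0.367, 0.080, 0.927); φ = arcsin(p_z) ≈ 67.97°, λ = atan2(p_y, p_x) ≈ 167.69°.

≈ 68°N, 168°E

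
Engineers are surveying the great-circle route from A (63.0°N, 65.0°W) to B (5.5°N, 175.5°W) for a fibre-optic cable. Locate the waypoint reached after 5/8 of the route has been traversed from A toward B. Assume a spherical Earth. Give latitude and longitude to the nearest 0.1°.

≈ (36.8°N, 157.6°W)

From cos δ = sin φ₁ sin φ₂ + cos φ₁ cos φ₂ cos Δλ, the central angle is δ ≈ 1.644 rad (94.2°).
Interpolate at f = 5/8 with slerp weights a = sin((1−f)δ)/sin δ ≈ 0.580, b = sin(fδ)/sin δ ≈ 0.858.
p = a·p₁ + b·p₂ ≈ (-0.740, -0.306, 0.599); φ = arcsin(p_z) ≈ 36.78°, λ = atan2(p_y, p_x) ≈ -157.58°.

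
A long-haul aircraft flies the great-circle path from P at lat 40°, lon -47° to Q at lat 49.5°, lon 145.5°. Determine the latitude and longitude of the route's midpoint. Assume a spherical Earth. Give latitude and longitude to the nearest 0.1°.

Convert each endpoint to a unit vector on the sphere (x = cos φ cos λ, y = cos φ sin λ, z = sin φ).
The central angle between the endpoints is δ = arccos(p₁·p₂) ≈ 1.568 rad (89.8°).
Interpolate at f = 1/2 with slerp weights a = sin((1−f)δ)/sin δ ≈ 0.706, b = sin(fδ)/sin δ ≈ 0.706.
p = a·p₁ + b·p₂ ≈ (-0.009, -0.136, 0.991); φ = arcsin(p_z) ≈ 82.18°, λ = atan2(p_y, p_x) ≈ -93.80°.

≈ lat 82.2°, lon -93.8°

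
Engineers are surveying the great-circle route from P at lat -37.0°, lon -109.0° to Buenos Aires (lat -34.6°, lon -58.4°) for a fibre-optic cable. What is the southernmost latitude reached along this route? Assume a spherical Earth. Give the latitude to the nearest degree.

≈ -39°

The great circle lies in the plane with unit normal n̂ = (p₁ × p₂)/|p₁ × p₂|.
Here n̂_z ≈ +0.780; the vertex latitude is φ_max = arccos|n̂_z| ≈ 38.7°.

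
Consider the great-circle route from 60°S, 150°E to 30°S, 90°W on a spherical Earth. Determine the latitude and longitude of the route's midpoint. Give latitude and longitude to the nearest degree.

≈ 61°S, 125°W

The haversine formula gives a central angle δ ≈ 1.353 rad (77.5°) between the endpoints.
Interpolate at f = 1/2 with slerp weights a = sin((1−f)δ)/sin δ ≈ 0.641, b = sin(fδ)/sin δ ≈ 0.641.
p = a·p₁ + b·p₂ ≈ (-0.278, -0.395, -0.876); φ = arcsin(p_z) ≈ -61.14°, λ = atan2(p_y, p_x) ≈ -125.10°.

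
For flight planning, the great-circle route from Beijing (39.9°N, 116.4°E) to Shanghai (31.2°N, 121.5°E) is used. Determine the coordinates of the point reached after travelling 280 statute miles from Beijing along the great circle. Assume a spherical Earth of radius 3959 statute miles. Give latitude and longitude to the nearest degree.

Write both endpoints as unit vectors p₁, p₂ with components (cos φ cos λ, cos φ sin λ, sin φ).
The central angle between the endpoints is δ = arccos(p₁·p₂) ≈ 0.168 rad (9.6°). The total great-circle distance is δ·R ≈ 0.168 × 3959 ≈ 666 mi, so the target fraction is f = 280/666 ≈ 0.421.
Interpolate at f ≈ 0.421 with slerp weights a = sin((1−f)δ)/sin δ ≈ 0.581, b = sin(fδ)/sin δ ≈ 0.422.
p = a·p₁ + b·p₂ ≈ (-0.387, 0.707, 0.592); φ = arcsin(p_z) ≈ 36.27°, λ = atan2(p_y, p_x) ≈ 118.68°.

≈ (36°N, 119°E)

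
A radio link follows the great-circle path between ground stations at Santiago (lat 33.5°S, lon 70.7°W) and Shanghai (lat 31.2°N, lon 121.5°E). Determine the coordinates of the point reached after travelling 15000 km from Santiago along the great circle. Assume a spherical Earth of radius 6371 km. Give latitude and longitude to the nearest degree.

Convert each endpoint to a unit vector on the sphere (x = cos φ cos λ, y = cos φ sin λ, z = sin φ).
The central angle between the endpoints is δ = arccos(p₁·p₂) ≈ 2.957 rad (169.4°). The total great-circle distance is δ·R ≈ 2.957 × 6371 ≈ 18842 km, so the target fraction is f = 15000/18842 ≈ 0.796.
Interpolate at f ≈ 0.796 with slerp weights a = sin((1−f)δ)/sin δ ≈ 3.096, b = sin(fδ)/sin δ ≈ 3.868.
p = a·p₁ + b·p₂ ≈ (-0.875, 0.384, 0.295); φ = arcsin(p_z) ≈ 17.13°, λ = atan2(p_y, p_x) ≈ 156.32°.

≈ lat 17°N, lon 156°E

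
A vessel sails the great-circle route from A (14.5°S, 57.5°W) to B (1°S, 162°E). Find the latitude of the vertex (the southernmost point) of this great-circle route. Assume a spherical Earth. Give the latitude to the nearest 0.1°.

≈ 23.2°S

The great circle lies in the plane with unit normal n̂ = (p₁ × p₂)/|p₁ × p₂|.
Here n̂_z ≈ -0.919; the vertex latitude is φ_max = arccos|n̂_z| ≈ 23.2°.
Check via Clairaut: cos φ_max = |cos φ₁| · sin C = cos(14.5°)·sin(108.3°) ≈ 0.919, again giving ≈ 23.2°.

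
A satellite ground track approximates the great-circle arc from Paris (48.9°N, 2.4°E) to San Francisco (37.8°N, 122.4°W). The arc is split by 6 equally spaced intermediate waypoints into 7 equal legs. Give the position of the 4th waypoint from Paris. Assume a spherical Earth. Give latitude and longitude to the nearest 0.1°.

≈ 61.6°N, 81.7°W

Convert each endpoint to a unit vector on the sphere (x = cos φ cos λ, y = cos φ sin λ, z = sin φ).
The central angle between the endpoints is δ = arccos(p₁·p₂) ≈ 1.405 rad (80.5°).
Interpolate at f = 4/7 with slerp weights a = sin((1−f)δ)/sin δ ≈ 0.574, b = sin(fδ)/sin δ ≈ 0.729.
p = a·p₁ + b·p₂ ≈ (0.068, -0.471, 0.880); φ = arcsin(p_z) ≈ 61.60°, λ = atan2(p_y, p_x) ≈ -81.74°.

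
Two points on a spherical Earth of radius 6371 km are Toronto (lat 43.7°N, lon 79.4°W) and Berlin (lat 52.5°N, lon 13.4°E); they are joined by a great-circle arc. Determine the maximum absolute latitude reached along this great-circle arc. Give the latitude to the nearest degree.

The great circle lies in the plane with unit normal n̂ = (p₁ × p₂)/|p₁ × p₂|.
Here n̂_z ≈ +0.517; the vertex latitude is φ_max = arccos|n̂_z| ≈ 58.9°.
Check via Clairaut: cos φ_max = |cos φ₁| · sin C = cos(43.7°)·sin(45.7°) ≈ 0.517, again giving ≈ 58.9°.

≈ 59°N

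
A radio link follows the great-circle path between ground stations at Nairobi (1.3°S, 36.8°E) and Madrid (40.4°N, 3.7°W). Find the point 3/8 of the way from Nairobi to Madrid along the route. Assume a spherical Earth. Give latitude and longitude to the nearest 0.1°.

≈ 15.3°N, 24.0°E

The haversine formula gives a central angle δ ≈ 0.971 rad (55.7°) between the endpoints.
Interpolate at f = 3/8 with slerp weights a = sin((1−f)δ)/sin δ ≈ 0.691, b = sin(fδ)/sin δ ≈ 0.431.
p = a·p₁ + b·p₂ ≈ (0.881, 0.393, 0.264); φ = arcsin(p_z) ≈ 15.31°, λ = atan2(p_y, p_x) ≈ 24.02°.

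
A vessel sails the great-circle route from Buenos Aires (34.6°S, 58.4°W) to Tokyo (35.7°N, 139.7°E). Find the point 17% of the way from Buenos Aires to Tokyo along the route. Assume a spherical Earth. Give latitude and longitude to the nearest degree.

≈ 26°S, 89°W

Write both endpoints as unit vectors p₁, p₂ with components (cos φ cos λ, cos φ sin λ, sin φ).
The central angle between the endpoints is δ = arccos(p₁·p₂) ≈ 2.883 rad (165.2°).
Interpolate at f = 0.17 with slerp weights a = sin((1−f)δ)/sin δ ≈ 2.661, b = sin(fδ)/sin δ ≈ 1.840.
p = a·p₁ + b·p₂ ≈ (0.008, -0.899, -0.437); φ = arcsin(p_z) ≈ -25.93°, λ = atan2(p_y, p_x) ≈ -89.49°.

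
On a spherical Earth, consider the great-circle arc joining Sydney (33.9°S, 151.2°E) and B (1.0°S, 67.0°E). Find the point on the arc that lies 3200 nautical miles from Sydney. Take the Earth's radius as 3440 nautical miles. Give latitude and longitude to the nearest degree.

Convert each endpoint to a unit vector on the sphere (x = cos φ cos λ, y = cos φ sin λ, z = sin φ).
The central angle between the endpoints is δ = arccos(p₁·p₂) ≈ 1.477 rad (84.6°). The total great-circle distance is δ·R ≈ 1.477 × 3440 ≈ 5081 nmi, so the target fraction is f = 3200/5081 ≈ 0.630.
Interpolate at f ≈ 0.630 with slerp weights a = sin((1−f)δ)/sin δ ≈ 0.522, b = sin(fδ)/sin δ ≈ 0.805.
p = a·p₁ + b·p₂ ≈ (-0.065, 0.950, -0.305); φ = arcsin(p_z) ≈ -17.78°, λ = atan2(p_y, p_x) ≈ 93.93°.

≈ (18°S, 94°E)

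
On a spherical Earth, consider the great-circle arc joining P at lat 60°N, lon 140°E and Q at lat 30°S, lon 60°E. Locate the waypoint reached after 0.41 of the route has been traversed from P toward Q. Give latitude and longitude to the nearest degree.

From cos δ = sin φ₁ sin φ₂ + cos φ₁ cos φ₂ cos Δλ, the central angle is δ ≈ 1.937 rad (111.0°).
Interpolate at f = 0.41 with slerp weights a = sin((1−f)δ)/sin δ ≈ 0.974, b = sin(fδ)/sin δ ≈ 0.764.
p = a·p₁ + b·p₂ ≈ (-0.042, 0.886, 0.462); φ = arcsin(p_z) ≈ 27.51°, λ = atan2(p_y, p_x) ≈ 92.74°.

≈ lat 28°N, lon 93°E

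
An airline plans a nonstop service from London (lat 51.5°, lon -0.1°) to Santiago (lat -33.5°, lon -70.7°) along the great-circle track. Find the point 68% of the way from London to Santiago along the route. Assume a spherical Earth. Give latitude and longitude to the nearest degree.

Convert each endpoint to a unit vector on the sphere (x = cos φ cos λ, y = cos φ sin λ, z = sin φ).
The central angle between the endpoints is δ = arccos(p₁·p₂) ≈ 1.833 rad (105.0°).
Interpolate at f = 0.68 with slerp weights a = sin((1−f)δ)/sin δ ≈ 0.573, b = sin(fδ)/sin δ ≈ 0.982.
p = a·p₁ + b·p₂ ≈ (0.627, -0.773, -0.093); φ = arcsin(p_z) ≈ -5.34°, λ = atan2(p_y, p_x) ≈ -50.94°.

≈ lat -5°, lon -51°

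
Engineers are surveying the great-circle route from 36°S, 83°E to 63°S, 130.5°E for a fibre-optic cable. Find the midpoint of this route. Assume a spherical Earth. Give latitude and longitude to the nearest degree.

Convert each endpoint to a unit vector on the sphere (x = cos φ cos λ, y = cos φ sin λ, z = sin φ).
The central angle between the endpoints is δ = arccos(p₁·p₂) ≈ 0.689 rad (39.5°).
Interpolate at f = 1/2 with slerp weights a = sin((1−f)δ)/sin δ ≈ 0.531, b = sin(fδ)/sin δ ≈ 0.531.
p = a·p₁ + b·p₂ ≈ (-0.104, 0.610, -0.786); φ = arcsin(p_z) ≈ -51.77°, λ = atan2(p_y, p_x) ≈ 99.70°.

≈ 52°S, 100°E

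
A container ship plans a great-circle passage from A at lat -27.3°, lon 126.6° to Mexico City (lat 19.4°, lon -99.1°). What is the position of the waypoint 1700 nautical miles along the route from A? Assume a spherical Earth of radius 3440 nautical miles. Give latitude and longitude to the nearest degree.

≈ lat -24°, lon 158°

Convert each endpoint to a unit vector on the sphere (x = cos φ cos λ, y = cos φ sin λ, z = sin φ).
The central angle between the endpoints is δ = arccos(p₁·p₂) ≈ 2.401 rad (137.5°). The total great-circle distance is δ·R ≈ 2.401 × 3440 ≈ 8258 nmi, so the target fraction is f = 1700/8258 ≈ 0.206.
Interpolate at f ≈ 0.206 with slerp weights a = sin((1−f)δ)/sin δ ≈ 1.399, b = sin(fδ)/sin δ ≈ 0.703.
p = a·p₁ + b·p₂ ≈ (-0.846, 0.343, -0.408); φ = arcsin(p_z) ≈ -24.09°, λ = atan2(p_y, p_x) ≈ 157.90°.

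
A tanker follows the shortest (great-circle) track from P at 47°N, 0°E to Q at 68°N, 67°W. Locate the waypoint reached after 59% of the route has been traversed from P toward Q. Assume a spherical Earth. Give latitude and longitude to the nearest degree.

≈ 64°N, 29°W

Convert each endpoint to a unit vector on the sphere (x = cos φ cos λ, y = cos φ sin λ, z = sin φ).
The central angle between the endpoints is δ = arccos(p₁·p₂) ≈ 0.679 rad (38.9°).
Interpolate at f = 0.59 with slerp weights a = sin((1−f)δ)/sin δ ≈ 0.438, b = sin(fδ)/sin δ ≈ 0.621.
p = a·p₁ + b·p₂ ≈ (0.389, -0.214, 0.896); φ = arcsin(p_z) ≈ 63.62°, λ = atan2(p_y, p_x) ≈ -28.81°.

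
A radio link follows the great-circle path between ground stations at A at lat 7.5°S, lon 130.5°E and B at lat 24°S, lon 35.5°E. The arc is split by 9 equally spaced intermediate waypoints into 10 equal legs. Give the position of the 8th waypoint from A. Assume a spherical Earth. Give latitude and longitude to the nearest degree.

Write both endpoints as unit vectors p₁, p₂ with components (cos φ cos λ, cos φ sin λ, sin φ).
The central angle between the endpoints is δ = arccos(p₁·p₂) ≈ 1.597 rad (91.5°).
Interpolate at f = 8/10 with slerp weights a = sin((1−f)δ)/sin δ ≈ 0.314, b = sin(fδ)/sin δ ≈ 0.958.
p = a·p₁ + b·p₂ ≈ (0.510, 0.745, -0.430); φ = arcsin(p_z) ≈ -25.50°, λ = atan2(p_y, p_x) ≈ 55.60°.

≈ lat 25°S, lon 56°E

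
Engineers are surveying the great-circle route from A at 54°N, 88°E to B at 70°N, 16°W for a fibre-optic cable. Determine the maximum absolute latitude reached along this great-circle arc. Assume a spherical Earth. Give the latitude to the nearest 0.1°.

≈ 73.9°N

The great circle lies in the plane with unit normal n̂ = (p₁ × p₂)/|p₁ × p₂|.
Here n̂_z ≈ -0.278; the vertex latitude is φ_max = arccos|n̂_z| ≈ 73.9°.
Check via Clairaut: cos φ_max = |cos φ₁| · sin C = cos(54.0°)·sin(28.2°) ≈ 0.278, again giving ≈ 73.9°.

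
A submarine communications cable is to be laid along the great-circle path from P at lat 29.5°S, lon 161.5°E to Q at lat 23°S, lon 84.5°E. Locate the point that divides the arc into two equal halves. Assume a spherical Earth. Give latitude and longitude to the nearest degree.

≈ lat 32°S, lon 122°E

Write both endpoints as unit vectors p₁, p₂ with components (cos φ cos λ, cos φ sin λ, sin φ).
The central angle between the endpoints is δ = arccos(p₁·p₂) ≈ 1.189 rad (68.1°).
Interpolate at f = 1/2 with slerp weights a = sin((1−f)δ)/sin δ ≈ 0.604, b = sin(fδ)/sin δ ≈ 0.604.
p = a·p₁ + b·p₂ ≈ (-0.445, 0.720, -0.533); φ = arcsin(p_z) ≈ -32.21°, λ = atan2(p_y, p_x) ≈ 121.72°.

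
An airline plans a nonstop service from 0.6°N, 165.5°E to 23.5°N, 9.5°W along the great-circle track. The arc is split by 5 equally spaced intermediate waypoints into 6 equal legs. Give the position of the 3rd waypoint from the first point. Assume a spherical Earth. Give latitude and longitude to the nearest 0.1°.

≈ 74.0°N, 122.7°E

Write both endpoints as unit vectors p₁, p₂ with components (cos φ cos λ, cos φ sin λ, sin φ).
The central angle between the endpoints is δ = arccos(p₁·p₂) ≈ 2.713 rad (155.4°).
Interpolate at f = 3/6 with slerp weights a = sin((1−f)δ)/sin δ ≈ 2.348, b = sin(fδ)/sin δ ≈ 2.348.
p = a·p₁ + b·p₂ ≈ (-0.149, 0.233, 0.961); φ = arcsin(p_z) ≈ 73.96°, λ = atan2(p_y, p_x) ≈ 122.72°.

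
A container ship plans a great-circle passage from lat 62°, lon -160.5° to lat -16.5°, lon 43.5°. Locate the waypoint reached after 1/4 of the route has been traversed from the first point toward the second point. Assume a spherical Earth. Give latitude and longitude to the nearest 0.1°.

≈ lat 73.6°, lon 106.5°

The haversine formula gives a central angle δ ≈ 2.294 rad (131.5°) between the endpoints.
Interpolate at f = 1/4 with slerp weights a = sin((1−f)δ)/sin δ ≈ 1.319, b = sin(fδ)/sin δ ≈ 0.724.
p = a·p₁ + b·p₂ ≈ (-0.080, 0.271, 0.959); φ = arcsin(p_z) ≈ 73.58°, λ = atan2(p_y, p_x) ≈ 106.50°.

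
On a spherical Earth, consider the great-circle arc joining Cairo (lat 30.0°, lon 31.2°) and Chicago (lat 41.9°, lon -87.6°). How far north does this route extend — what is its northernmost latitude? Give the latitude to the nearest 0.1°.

The great circle lies in the plane with unit normal n̂ = (p₁ × p₂)/|p₁ × p₂|.
Here n̂_z ≈ -0.565; the vertex latitude is φ_max = arccos|n̂_z| ≈ 55.6°.
Check via Clairaut: cos φ_max = |cos φ₁| · sin C = cos(30.0°)·sin(40.7°) ≈ 0.565, again giving ≈ 55.6°.

≈ 55.6°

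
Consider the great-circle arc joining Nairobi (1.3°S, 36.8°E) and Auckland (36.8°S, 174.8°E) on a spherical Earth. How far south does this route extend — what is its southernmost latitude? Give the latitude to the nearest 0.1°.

The great circle lies in the plane with unit normal n̂ = (p₁ × p₂)/|p₁ × p₂|.
Here n̂_z ≈ +0.658; the vertex latitude is φ_max = arccos|n̂_z| ≈ 48.8°.
Check via Clairaut: cos φ_max = |cos φ₁| · sin C = cos(1.3°)·sin(138.8°) ≈ 0.658, again giving ≈ 48.8°.

≈ 48.8°S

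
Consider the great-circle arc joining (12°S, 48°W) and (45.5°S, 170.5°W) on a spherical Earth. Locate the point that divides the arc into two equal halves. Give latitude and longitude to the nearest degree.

≈ (48°S, 92°W)

From cos δ = sin φ₁ sin φ₂ + cos φ₁ cos φ₂ cos Δλ, the central angle is δ ≈ 1.793 rad (102.7°).
Interpolate at f = 1/2 with slerp weights a = sin((1−f)δ)/sin δ ≈ 0.801, b = sin(fδ)/sin δ ≈ 0.801.
p = a·p₁ + b·p₂ ≈ (-0.029, -0.675, -0.738); φ = arcsin(p_z) ≈ -47.52°, λ = atan2(p_y, p_x) ≈ -92.50°.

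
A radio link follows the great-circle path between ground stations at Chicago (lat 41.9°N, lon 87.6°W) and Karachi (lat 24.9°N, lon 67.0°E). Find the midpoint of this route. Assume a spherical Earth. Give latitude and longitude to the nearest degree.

From cos δ = sin φ₁ sin φ₂ + cos φ₁ cos φ₂ cos Δλ, the central angle is δ ≈ 1.906 rad (109.2°).
Interpolate at f = 1/2 with slerp weights a = sin((1−f)δ)/sin δ ≈ 0.863, b = sin(fδ)/sin δ ≈ 0.863.
p = a·p₁ + b·p₂ ≈ (0.333, 0.079, 0.940); φ = arcsin(p_z) ≈ 70.00°, λ = atan2(p_y, p_x) ≈ 13.32°.

≈ lat 70°N, lon 13°E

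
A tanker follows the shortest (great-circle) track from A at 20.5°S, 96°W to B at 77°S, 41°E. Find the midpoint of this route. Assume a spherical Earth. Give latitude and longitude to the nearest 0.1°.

Convert each endpoint to a unit vector on the sphere (x = cos φ cos λ, y = cos φ sin λ, z = sin φ).
The central angle between the endpoints is δ = arccos(p₁·p₂) ≈ 1.383 rad (79.2°).
Interpolate at f = 1/2 with slerp weights a = sin((1−f)δ)/sin δ ≈ 0.649, b = sin(fδ)/sin δ ≈ 0.649.
p = a·p₁ + b·p₂ ≈ (0.047, -0.509, -0.860); φ = arcsin(p_z) ≈ -59.28°, λ = atan2(p_y, p_x) ≈ -84.76°.

≈ 59.3°S, 84.8°W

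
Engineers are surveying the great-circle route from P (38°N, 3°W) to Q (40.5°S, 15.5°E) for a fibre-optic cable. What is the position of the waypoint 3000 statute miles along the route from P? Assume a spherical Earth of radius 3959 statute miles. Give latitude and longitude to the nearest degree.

Write both endpoints as unit vectors p₁, p₂ with components (cos φ cos λ, cos φ sin λ, sin φ).
The central angle between the endpoints is δ = arccos(p₁·p₂) ≈ 1.402 rad (80.3°). The total great-circle distance is δ·R ≈ 1.402 × 3959 ≈ 5549 mi, so the target fraction is f = 3000/5549 ≈ 0.541.
Interpolate at f ≈ 0.541 with slerp weights a = sin((1−f)δ)/sin δ ≈ 0.609, b = sin(fδ)/sin δ ≈ 0.697.
p = a·p₁ + b·p₂ ≈ (0.990, 0.117, -0.078); φ = arcsin(p_z) ≈ -4.47°, λ = atan2(p_y, p_x) ≈ 6.72°.

≈ (4°S, 7°E)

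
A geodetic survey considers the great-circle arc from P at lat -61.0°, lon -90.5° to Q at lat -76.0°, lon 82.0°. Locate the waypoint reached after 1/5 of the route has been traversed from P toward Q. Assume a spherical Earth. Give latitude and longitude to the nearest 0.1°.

Convert each endpoint to a unit vector on the sphere (x = cos φ cos λ, y = cos φ sin λ, z = sin φ).
The central angle between the endpoints is δ = arccos(p₁·p₂) ≈ 0.749 rad (42.9°).
Interpolate at f = 1/5 with slerp weights a = sin((1−f)δ)/sin δ ≈ 0.828, b = sin(fδ)/sin δ ≈ 0.219.
p = a·p₁ + b·p₂ ≈ (0.004, -0.349, -0.937); φ = arcsin(p_z) ≈ -69.57°, λ = atan2(p_y, p_x) ≈ -89.36°.

≈ lat -69.6°, lon -89.4°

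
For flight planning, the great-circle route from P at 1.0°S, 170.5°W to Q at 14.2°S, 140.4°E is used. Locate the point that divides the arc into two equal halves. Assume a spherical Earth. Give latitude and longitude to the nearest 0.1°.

≈ 8.3°S, 165.4°E

Write both endpoints as unit vectors p₁, p₂ with components (cos φ cos λ, cos φ sin λ, sin φ).
The central angle between the endpoints is δ = arccos(p₁·p₂) ≈ 0.878 rad (50.3°).
Interpolate at f = 1/2 with slerp weights a = sin((1−f)δ)/sin δ ≈ 0.552, b = sin(fδ)/sin δ ≈ 0.552.
p = a·p₁ + b·p₂ ≈ (-0.957, 0.250, -0.145); φ = arcsin(p_z) ≈ -8.34°, λ = atan2(p_y, p_x) ≈ 165.35°.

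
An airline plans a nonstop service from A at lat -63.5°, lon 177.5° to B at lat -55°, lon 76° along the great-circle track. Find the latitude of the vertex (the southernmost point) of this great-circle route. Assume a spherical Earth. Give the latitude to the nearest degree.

The great circle lies in the plane with unit normal n̂ = (p₁ × p₂)/|p₁ × p₂|.
Here n̂_z ≈ -0.343; the vertex latitude is φ_max = arccos|n̂_z| ≈ 69.9°.
Check via Clairaut: cos φ_max = |cos φ₁| · sin C = cos(63.5°)·sin(129.8°) ≈ 0.343, again giving ≈ 69.9°.

≈ -70°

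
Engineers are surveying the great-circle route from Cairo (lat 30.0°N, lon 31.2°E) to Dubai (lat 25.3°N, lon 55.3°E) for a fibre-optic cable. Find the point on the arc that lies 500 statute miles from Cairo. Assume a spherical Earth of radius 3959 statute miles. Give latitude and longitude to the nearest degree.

From cos δ = sin φ₁ sin φ₂ + cos φ₁ cos φ₂ cos Δλ, the central angle is δ ≈ 0.381 rad (21.8°). The total great-circle distance is δ·R ≈ 0.381 × 3959 ≈ 1507 mi, so the target fraction is f = 500/1507 ≈ 0.332.
Interpolate at f ≈ 0.332 with slerp weights a = sin((1−f)δ)/sin δ ≈ 0.677, b = sin(fδ)/sin δ ≈ 0.339.
p = a·p₁ + b·p₂ ≈ (0.676, 0.556, 0.484); φ = arcsin(p_z) ≈ 28.92°, λ = atan2(p_y, p_x) ≈ 39.42°.

≈ lat 29°N, lon 39°E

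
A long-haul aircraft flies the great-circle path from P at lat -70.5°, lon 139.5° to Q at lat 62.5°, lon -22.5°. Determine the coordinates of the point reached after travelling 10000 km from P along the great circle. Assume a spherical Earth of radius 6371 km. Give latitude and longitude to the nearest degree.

From cos δ = sin φ₁ sin φ₂ + cos φ₁ cos φ₂ cos Δλ, the central angle is δ ≈ 2.955 rad (169.3°). The total great-circle distance is δ·R ≈ 2.955 × 6371 ≈ 18829 km, so the target fraction is f = 10000/18829 ≈ 0.531.
Interpolate at f ≈ 0.531 with slerp weights a = sin((1−f)δ)/sin δ ≈ 5.311, b = sin(fδ)/sin δ ≈ 5.403.
p = a·p₁ + b·p₂ ≈ (0.957, 0.197, -0.214); φ = arcsin(p_z) ≈ -12.34°, λ = atan2(p_y, p_x) ≈ 11.61°.

≈ lat -12°, lon 12°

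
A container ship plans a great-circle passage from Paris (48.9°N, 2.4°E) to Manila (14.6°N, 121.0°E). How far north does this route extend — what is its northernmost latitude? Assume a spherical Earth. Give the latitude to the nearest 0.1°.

The great circle lies in the plane with unit normal n̂ = (p₁ × p₂)/|p₁ × p₂|.
Here n̂_z ≈ +0.562; the vertex latitude is φ_max = arccos|n̂_z| ≈ 55.8°.

≈ 55.8°N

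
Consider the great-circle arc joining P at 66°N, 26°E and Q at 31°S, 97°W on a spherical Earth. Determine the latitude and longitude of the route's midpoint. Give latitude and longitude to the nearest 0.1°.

Write both endpoints as unit vectors p₁, p₂ with components (cos φ cos λ, cos φ sin λ, sin φ).
The central angle between the endpoints is δ = arccos(p₁·p₂) ≈ 2.292 rad (131.3°).
Interpolate at f = 1/2 with slerp weights a = sin((1−f)δ)/sin δ ≈ 1.213, b = sin(fδ)/sin δ ≈ 1.213.
p = a·p₁ + b·p₂ ≈ (0.317, -0.816, 0.484); φ = arcsin(p_z) ≈ 28.92°, λ = atan2(p_y, p_x) ≈ -68.78°.

≈ 28.9°N, 68.8°W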